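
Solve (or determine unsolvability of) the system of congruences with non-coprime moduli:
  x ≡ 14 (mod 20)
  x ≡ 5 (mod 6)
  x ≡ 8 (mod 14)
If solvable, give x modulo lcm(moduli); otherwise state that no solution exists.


Moduli 20, 6, 14 are not pairwise coprime, so CRT works modulo lcm(m_i) when all pairwise compatibility conditions hold.
Pairwise compatibility: gcd(m_i, m_j) must divide a_i - a_j for every pair.
Merge one congruence at a time:
  Start: x ≡ 14 (mod 20).
  Combine with x ≡ 5 (mod 6): gcd(20, 6) = 2, and 5 - 14 = -9 is NOT divisible by 2.
    ⇒ system is inconsistent (no integer solution).

No solution (the system is inconsistent).


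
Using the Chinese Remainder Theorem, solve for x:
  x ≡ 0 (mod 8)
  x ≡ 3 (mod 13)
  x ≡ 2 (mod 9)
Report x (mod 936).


Moduli 8, 13, 9 are pairwise coprime; by CRT there is a unique solution modulo M = 8 · 13 · 9 = 936.
Solve pairwise, accumulating the modulus:
  Start with x ≡ 0 (mod 8).
  Combine with x ≡ 3 (mod 13): since gcd(8, 13) = 1, we get a unique residue mod 104.
    Write x = 0 + 8·t and substitute into x ≡ 3 (mod 13): 8·t ≡ 3 − 0 = 3 (mod 13).
    The inverse of 8 mod 13 is 5 (since 8·5 = 40 = 3·13 + 1), so t ≡ 5·3 = 15 ≡ 2 (mod 13).
    Then x = 0 + 8·2 = 16, valid modulo lcm(8, 13) = 104: x ≡ 16 (mod 104).
  Combine with x ≡ 2 (mod 9): since gcd(104, 9) = 1, we get a unique residue mod 936.
    Write x = 16 + 104·t and substitute into x ≡ 2 (mod 9): 104·t ≡ 2 − 16 = -14 (mod 9).
    Reduce coefficients mod 9: 5·t ≡ 4 (mod 9).
    The inverse of 5 mod 9 is 2 (since 5·2 = 10 = 1·9 + 1), so t ≡ 2·4 = 8 ≡ 8 (mod 9).
    Then x = 16 + 104·8 = 848, valid modulo lcm(104, 9) = 936: x ≡ 848 (mod 936).
Verify: 848 mod 8 = 0 ✓, 848 mod 13 = 3 ✓, 848 mod 9 = 2 ✓.

x ≡ 848 (mod 936).


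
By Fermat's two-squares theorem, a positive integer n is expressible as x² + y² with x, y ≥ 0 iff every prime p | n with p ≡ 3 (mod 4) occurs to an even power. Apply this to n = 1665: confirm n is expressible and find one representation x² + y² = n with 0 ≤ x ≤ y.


Step 1: Factor n = 1665 = 3^2 · 5 · 37.
Step 2: Check the mod-4 condition on each prime factor: 3 ≡ 3 (mod 4), exponent 2 (must be even); 5 ≡ 1 (mod 4), exponent 1; 37 ≡ 1 (mod 4), exponent 1.
All primes ≡ 3 (mod 4) appear to even exponent (or don't appear), so by the two-squares theorem n IS expressible as a sum of two squares.
Step 3: Build a representation. Group n = k² · m with k = 3 and m = 5 · 37 = 185 (a product of primes ≡ 1 (mod 4)); a representation of m scales to one of n via (k·x)² + (k·y)² = k²(x² + y²). Each prime p ≡ 1 (mod 4) is itself a sum of two squares; find a² by testing p − a² for a perfect square:
  5: 5 − 1² = 4 = 2² ⇒ 5 = 1² + 2².
  37: 37 − 1² = 36 = 6² ⇒ 37 = 1² + 6².
  Combine using the Brahmagupta–Fibonacci identity (a² + b²)(c² + d²) = (ac − bd)² + (ad + bc)² = (ac + bd)² + (ad − bc)²:
  5 · 37 = 185: from (1² + 2²)(1² + 6²), take (1·1 − 2·6, 1·6 + 2·1) = (1 − 12, 6 + 2) = (-11, 8); dropping signs (only squares matter) gives (11, 8); check 11² + 8² = 121 + 64 = 185 ✓.
  Scale by k = 3: (3·11, 3·8) = (33, 24).
Step 4: Order so x ≤ y and verify: 24² + 33² = 576 + 1089 = 1665 = n. ✓

n = 1665 = 24² + 33² (one valid representation with x ≤ y).


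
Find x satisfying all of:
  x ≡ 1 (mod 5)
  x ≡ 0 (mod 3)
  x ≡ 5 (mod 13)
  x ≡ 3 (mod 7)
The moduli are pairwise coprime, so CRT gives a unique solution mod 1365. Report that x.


Product of moduli M = 5 · 3 · 13 · 7 = 1365.
Merge one congruence at a time:
  Start: x ≡ 1 (mod 5).
  Combine with x ≡ 0 (mod 3); new modulus lcm = 15.
    Write x = 1 + 5·t and substitute into x ≡ 0 (mod 3): 5·t ≡ 0 − 1 = -1 (mod 3).
    Reduce coefficients mod 3: 2·t ≡ 2 (mod 3).
    The inverse of 2 mod 3 is 2 (since 2·2 = 4 = 1·3 + 1), so t ≡ 2·2 = 4 ≡ 1 (mod 3).
    Then x = 1 + 5·1 = 6, valid modulo lcm(5, 3) = 15: x ≡ 6 (mod 15).
  Combine with x ≡ 5 (mod 13); new modulus lcm = 195.
    Write x = 6 + 15·t and substitute into x ≡ 5 (mod 13): 15·t ≡ 5 − 6 = -1 (mod 13).
    Reduce coefficients mod 13: 2·t ≡ 12 (mod 13).
    The inverse of 2 mod 13 is 7 (since 2·7 = 14 = 1·13 + 1), so t ≡ 7·12 = 84 ≡ 6 (mod 13).
    Then x = 6 + 15·6 = 96, valid modulo lcm(15, 13) = 195: x ≡ 96 (mod 195).
  Combine with x ≡ 3 (mod 7); new modulus lcm = 1365.
    Write x = 96 + 195·t and substitute into x ≡ 3 (mod 7): 195·t ≡ 3 − 96 = -93 (mod 7).
    Reduce coefficients mod 7: 6·t ≡ 5 (mod 7).
    The inverse of 6 mod 7 is 6 (since 6·6 = 36 = 5·7 + 1), so t ≡ 6·5 = 30 ≡ 2 (mod 7).
    Then x = 96 + 195·2 = 486, valid modulo lcm(195, 7) = 1365: x ≡ 486 (mod 1365).
Verify against each original: 486 mod 5 = 1, 486 mod 3 = 0, 486 mod 13 = 5, 486 mod 7 = 3.

x ≡ 486 (mod 1365).


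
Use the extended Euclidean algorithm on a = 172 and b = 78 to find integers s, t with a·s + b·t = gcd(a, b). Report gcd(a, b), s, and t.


Euclidean algorithm on (172, 78) — divide until remainder is 0:
  172 = 2 · 78 + 16
  78 = 4 · 16 + 14
  16 = 1 · 14 + 2
  14 = 7 · 2 + 0
gcd(172, 78) = 2.
Track Bezout coefficients alongside the remainders: start with r₀ = 172 = a·1 + b·0 (s = 1, t = 0) and r₁ = 78 = a·0 + b·1 (s = 0, t = 1); each new remainder r_{k+1} = r_{k-1} − q_k·r_k inherits s_{k+1} = s_{k-1} − q_k·s_k, t_{k+1} = t_{k-1} − q_k·t_k, so r_k = a·s_k + b·t_k at every step:
  q = 2: r = 16, s = 1 − 2·0 = 1, t = 0 − 2·1 = -2  (check: 172·1 + 78·(-2) = 16)
  q = 4: r = 14, s = 0 − 4·1 = -4, t = 1 − 4·(-2) = 9  (check: 172·(-4) + 78·9 = 14)
  q = 1: r = 2, s = 1 − 1·(-4) = 5, t = -2 − 1·9 = -11  (check: 172·5 + 78·(-11) = 2)
The row with r = 2 (the gcd) gives the Bezout coefficients s = 5, t = -11.
Result: 172 · (5) + 78 · (-11) = 2.

gcd(172, 78) = 2; s = 5, t = -11 (check: 172·5 + 78·(-11) = 2).


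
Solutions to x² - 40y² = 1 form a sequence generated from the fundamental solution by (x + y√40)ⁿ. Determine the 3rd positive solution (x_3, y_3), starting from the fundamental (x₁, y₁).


Step 1: Find the fundamental solution (x₁, y₁) of x² - 40y² = 1.
  Expand √40 as a continued fraction. a₀ = ⌊√40⌋ = 6; iterate m_{k+1} = d_k·a_k − m_k, d_{k+1} = (40 − m_{k+1}²)/d_k, a_{k+1} = ⌊(a₀ + m_{k+1})/d_{k+1}⌋ (starting m₀ = 0, d₀ = 1), with convergents p_k = a_k·p_{k-1} + p_{k-2}, q_k = a_k·q_{k-1} + q_{k-2} (p₋₁ = 1, q₋₁ = 0):
  k = 0: a₀ = 6; p₀/q₀ = 6/1; p₀² − 40·q₀² = 36 − 40 = -4.
  k = 1: m = 6, d = 4, a = ⌊(6 + 6)/4⌋ = 3; p/q = (3·6 + 1)/(3·1 + 0) = 19/3; p² − 40·q² = 361 − 360 = 1.
  The first convergent with p² − 40·q² = 1 gives the fundamental solution (x₁, y₁) = (19, 3).
Step 2: Apply the recurrence (x_{n+1}, y_{n+1}) = (x₁x_n + 40y₁y_n, x₁y_n + y₁x_n) repeatedly.
  From (x_1, y_1) = (19, 3): x_2 = 19·19 + 40·3·3 = 721; y_2 = 19·3 + 3·19 = 114.
  From (x_2, y_2) = (721, 114): x_3 = 19·721 + 40·3·114 = 27379; y_3 = 19·114 + 3·721 = 4329.
Step 3: Verify x_3² - 40·y_3² = 749609641 - 749609640 = 1 (should be 1). ✓

(x_1, y_1) = (19, 3); (x_3, y_3) = (27379, 4329).


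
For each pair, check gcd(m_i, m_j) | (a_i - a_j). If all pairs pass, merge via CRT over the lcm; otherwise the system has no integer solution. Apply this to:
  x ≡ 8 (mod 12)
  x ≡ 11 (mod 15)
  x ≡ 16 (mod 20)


Moduli 12, 15, 20 are not pairwise coprime, so CRT works modulo lcm(m_i) when all pairwise compatibility conditions hold.
Pairwise compatibility: gcd(m_i, m_j) must divide a_i - a_j for every pair.
Merge one congruence at a time:
  Start: x ≡ 8 (mod 12).
  Combine with x ≡ 11 (mod 15): gcd(12, 15) = 3; 11 - 8 = 3, which IS divisible by 3, so compatible.
    Write x = 8 + 12·t and substitute into x ≡ 11 (mod 15): 12·t ≡ 11 − 8 = 3 (mod 15).
    Divide the congruence (and modulus) by g = 3: 4·t ≡ 1 (mod 5).
    The inverse of 4 mod 5 is 4 (since 4·4 = 16 = 3·5 + 1), so t ≡ 4·1 = 4 ≡ 4 (mod 5).
    Then x = 8 + 12·4 = 56, valid modulo lcm(12, 15) = 60: x ≡ 56 (mod 60).
  Combine with x ≡ 16 (mod 20): gcd(60, 20) = 20; 16 - 56 = -40, which IS divisible by 20, so compatible.
    Write x = 56 + 60·t and substitute into x ≡ 16 (mod 20): 60·t ≡ 16 − 56 = -40 (mod 20).
    Divide the congruence (and modulus) by g = 20: 3·t ≡ -2 (mod 1).
    Modulo 1 every t works; take t = 0.
    Then x = 56 + 60·0 = 56, valid modulo lcm(60, 20) = 60: x ≡ 56 (mod 60).
Verify: 56 mod 12 = 8, 56 mod 15 = 11, 56 mod 20 = 16.

x ≡ 56 (mod 60).


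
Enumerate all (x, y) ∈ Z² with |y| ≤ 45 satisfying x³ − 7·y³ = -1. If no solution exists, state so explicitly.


The equation is x³ - 7y³ = -1. For fixed y, x³ = 7·y³ − 1, so a solution requires the RHS to be a perfect cube.
Strategy: iterate y from -45 to 45, compute RHS = 7·y³ − 1, and check whether it is a (positive or negative) perfect cube.
Check small values of y:
  y = 0: RHS = -1 = (-1)³ ⇒ x = -1 works.
  y = 1: RHS = 6 is not a perfect cube.
  y = -1: RHS = -8 = (-2)³ ⇒ x = -2 works.
  y = 2: RHS = 55 is not a perfect cube.
  y = -2: RHS = -57 is not a perfect cube.
  y = 3: RHS = 188 is not a perfect cube.
  y = -3: RHS = -190 is not a perfect cube.
Continuing the search up to |y| = 45 finds no further solutions beyond those listed.
Collected solutions: (-1, 0), (-2, -1).

Solutions (with |y| ≤ 45): (-1, 0), (-2, -1).


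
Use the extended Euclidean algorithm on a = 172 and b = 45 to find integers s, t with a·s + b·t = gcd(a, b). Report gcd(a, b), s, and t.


Euclidean algorithm on (172, 45) — divide until remainder is 0:
  172 = 3 · 45 + 37
  45 = 1 · 37 + 8
  37 = 4 · 8 + 5
  8 = 1 · 5 + 3
  5 = 1 · 3 + 2
  3 = 1 · 2 + 1
  2 = 2 · 1 + 0
gcd(172, 45) = 1.
Track Bezout coefficients alongside the remainders: start with r₀ = 172 = a·1 + b·0 (s = 1, t = 0) and r₁ = 45 = a·0 + b·1 (s = 0, t = 1); each new remainder r_{k+1} = r_{k-1} − q_k·r_k inherits s_{k+1} = s_{k-1} − q_k·s_k, t_{k+1} = t_{k-1} − q_k·t_k, so r_k = a·s_k + b·t_k at every step:
  q = 3: r = 37, s = 1 − 3·0 = 1, t = 0 − 3·1 = -3  (check: 172·1 + 45·(-3) = 37)
  q = 1: r = 8, s = 0 − 1·1 = -1, t = 1 − 1·(-3) = 4  (check: 172·(-1) + 45·4 = 8)
  q = 4: r = 5, s = 1 − 4·(-1) = 5, t = -3 − 4·4 = -19  (check: 172·5 + 45·(-19) = 5)
  q = 1: r = 3, s = -1 − 1·5 = -6, t = 4 − 1·(-19) = 23  (check: 172·(-6) + 45·23 = 3)
  q = 1: r = 2, s = 5 − 1·(-6) = 11, t = -19 − 1·23 = -42  (check: 172·11 + 45·(-42) = 2)
  q = 1: r = 1, s = -6 − 1·11 = -17, t = 23 − 1·(-42) = 65  (check: 172·(-17) + 45·65 = 1)
The row with r = 1 (the gcd) gives the Bezout coefficients s = -17, t = 65.
Result: 172 · (-17) + 45 · (65) = 1.

gcd(172, 45) = 1; s = -17, t = 65 (check: 172·(-17) + 45·65 = 1).


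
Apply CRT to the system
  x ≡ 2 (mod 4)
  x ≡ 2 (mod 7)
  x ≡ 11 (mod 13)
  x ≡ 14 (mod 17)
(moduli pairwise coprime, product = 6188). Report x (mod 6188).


Product of moduli M = 4 · 7 · 13 · 17 = 6188.
Merge one congruence at a time:
  Start: x ≡ 2 (mod 4).
  Combine with x ≡ 2 (mod 7); new modulus lcm = 28.
    Write x = 2 + 4·t and substitute into x ≡ 2 (mod 7): 4·t ≡ 2 − 2 = 0 (mod 7).
    The inverse of 4 mod 7 is 2 (since 4·2 = 8 = 1·7 + 1), so t ≡ 2·0 = 0 ≡ 0 (mod 7).
    Then x = 2 + 4·0 = 2, valid modulo lcm(4, 7) = 28: x ≡ 2 (mod 28).
  Combine with x ≡ 11 (mod 13); new modulus lcm = 364.
    Write x = 2 + 28·t and substitute into x ≡ 11 (mod 13): 28·t ≡ 11 − 2 = 9 (mod 13).
    Reduce coefficients mod 13: 2·t ≡ 9 (mod 13).
    The inverse of 2 mod 13 is 7 (since 2·7 = 14 = 1·13 + 1), so t ≡ 7·9 = 63 ≡ 11 (mod 13).
    Then x = 2 + 28·11 = 310, valid modulo lcm(28, 13) = 364: x ≡ 310 (mod 364).
  Combine with x ≡ 14 (mod 17); new modulus lcm = 6188.
    Write x = 310 + 364·t and substitute into x ≡ 14 (mod 17): 364·t ≡ 14 − 310 = -296 (mod 17).
    Reduce coefficients mod 17: 7·t ≡ 10 (mod 17).
    The inverse of 7 mod 17 is 5 (since 7·5 = 35 = 2·17 + 1), so t ≡ 5·10 = 50 ≡ 16 (mod 17).
    Then x = 310 + 364·16 = 6134, valid modulo lcm(364, 17) = 6188: x ≡ 6134 (mod 6188).
Verify against each original: 6134 mod 4 = 2, 6134 mod 7 = 2, 6134 mod 13 = 11, 6134 mod 17 = 14.

x ≡ 6134 (mod 6188).


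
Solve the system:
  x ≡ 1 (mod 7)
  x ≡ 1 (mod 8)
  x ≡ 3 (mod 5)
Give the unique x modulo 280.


Moduli 7, 8, 5 are pairwise coprime; by CRT there is a unique solution modulo M = 7 · 8 · 5 = 280.
Solve pairwise, accumulating the modulus:
  Start with x ≡ 1 (mod 7).
  Combine with x ≡ 1 (mod 8): since gcd(7, 8) = 1, we get a unique residue mod 56.
    Write x = 1 + 7·t and substitute into x ≡ 1 (mod 8): 7·t ≡ 1 − 1 = 0 (mod 8).
    The inverse of 7 mod 8 is 7 (since 7·7 = 49 = 6·8 + 1), so t ≡ 7·0 = 0 ≡ 0 (mod 8).
    Then x = 1 + 7·0 = 1, valid modulo lcm(7, 8) = 56: x ≡ 1 (mod 56).
  Combine with x ≡ 3 (mod 5): since gcd(56, 5) = 1, we get a unique residue mod 280.
    Write x = 1 + 56·t and substitute into x ≡ 3 (mod 5): 56·t ≡ 3 − 1 = 2 (mod 5).
    Reduce coefficients mod 5: 1·t ≡ 2 (mod 5).
    So t ≡ 2 (mod 5).
    Then x = 1 + 56·2 = 113, valid modulo lcm(56, 5) = 280: x ≡ 113 (mod 280).
Verify: 113 mod 7 = 1 ✓, 113 mod 8 = 1 ✓, 113 mod 5 = 3 ✓.

x ≡ 113 (mod 280).


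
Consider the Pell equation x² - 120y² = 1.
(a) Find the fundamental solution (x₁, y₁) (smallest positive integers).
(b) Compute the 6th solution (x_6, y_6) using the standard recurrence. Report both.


Step 1: Find the fundamental solution (x₁, y₁) of x² - 120y² = 1.
  Expand √120 as a continued fraction. a₀ = ⌊√120⌋ = 10; iterate m_{k+1} = d_k·a_k − m_k, d_{k+1} = (120 − m_{k+1}²)/d_k, a_{k+1} = ⌊(a₀ + m_{k+1})/d_{k+1}⌋ (starting m₀ = 0, d₀ = 1), with convergents p_k = a_k·p_{k-1} + p_{k-2}, q_k = a_k·q_{k-1} + q_{k-2} (p₋₁ = 1, q₋₁ = 0):
  k = 0: a₀ = 10; p₀/q₀ = 10/1; p₀² − 120·q₀² = 100 − 120 = -20.
  k = 1: m = 10, d = 20, a = ⌊(10 + 10)/20⌋ = 1; p/q = (1·10 + 1)/(1·1 + 0) = 11/1; p² − 120·q² = 121 − 120 = 1.
  The first convergent with p² − 120·q² = 1 gives the fundamental solution (x₁, y₁) = (11, 1).
Step 2: Apply the recurrence (x_{n+1}, y_{n+1}) = (x₁x_n + 120y₁y_n, x₁y_n + y₁x_n) repeatedly.
  From (x_1, y_1) = (11, 1): x_2 = 11·11 + 120·1·1 = 241; y_2 = 11·1 + 1·11 = 22.
  From (x_2, y_2) = (241, 22): x_3 = 11·241 + 120·1·22 = 5291; y_3 = 11·22 + 1·241 = 483.
  From (x_3, y_3) = (5291, 483): x_4 = 11·5291 + 120·1·483 = 116161; y_4 = 11·483 + 1·5291 = 10604.
  From (x_4, y_4) = (116161, 10604): x_5 = 11·116161 + 120·1·10604 = 2550251; y_5 = 11·10604 + 1·116161 = 232805.
  From (x_5, y_5) = (2550251, 232805): x_6 = 11·2550251 + 120·1·232805 = 55989361; y_6 = 11·232805 + 1·2550251 = 5111106.
Step 3: Verify x_6² - 120·y_6² = 3134808545188321 - 3134808545188320 = 1 (should be 1). ✓

(x_1, y_1) = (11, 1); (x_6, y_6) = (55989361, 5111106).


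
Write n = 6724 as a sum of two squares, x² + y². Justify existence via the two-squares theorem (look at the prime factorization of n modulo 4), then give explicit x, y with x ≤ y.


Step 1: Factor n = 6724 = 2^2 · 41^2.
Step 2: Check the mod-4 condition on each prime factor: 2 = 2 (special); 41 ≡ 1 (mod 4), exponent 2.
All primes ≡ 3 (mod 4) appear to even exponent (or don't appear), so by the two-squares theorem n IS expressible as a sum of two squares.
Step 3: Build a representation. Group n = k² · m with k = 2 and m = 41 · 41 = 1681 (a product of primes ≡ 1 (mod 4)); a representation of m scales to one of n via (k·x)² + (k·y)² = k²(x² + y²). Each prime p ≡ 1 (mod 4) is itself a sum of two squares; find a² by testing p − a² for a perfect square:
  41: 41 − 1² = 40, 41 − 2² = 37, 41 − 3² = 32, 41 − 4² = 25 = 5² ⇒ 41 = 4² + 5².
  Combine using the Brahmagupta–Fibonacci identity (a² + b²)(c² + d²) = (ac − bd)² + (ad + bc)² = (ac + bd)² + (ad − bc)²:
  41 · 41 = 1681: from (4² + 5²)(4² + 5²), take (4·4 − 5·5, 4·5 + 5·4) = (16 − 25, 20 + 20) = (-9, 40); dropping signs (only squares matter) gives (9, 40); check 9² + 40² = 81 + 1600 = 1681 ✓.
  Scale by k = 2: (2·9, 2·40) = (18, 80).
Step 4: Order so x ≤ y and verify: 18² + 80² = 324 + 6400 = 6724 = n. ✓

n = 6724 = 18² + 80² (one valid representation with x ≤ y).


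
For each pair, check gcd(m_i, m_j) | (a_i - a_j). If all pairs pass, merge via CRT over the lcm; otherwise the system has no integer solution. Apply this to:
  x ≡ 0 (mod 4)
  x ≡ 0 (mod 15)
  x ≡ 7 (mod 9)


Moduli 4, 15, 9 are not pairwise coprime, so CRT works modulo lcm(m_i) when all pairwise compatibility conditions hold.
Pairwise compatibility: gcd(m_i, m_j) must divide a_i - a_j for every pair.
Merge one congruence at a time:
  Start: x ≡ 0 (mod 4).
  Combine with x ≡ 0 (mod 15): gcd(4, 15) = 1; 0 - 0 = 0, which IS divisible by 1, so compatible.
    Write x = 0 + 4·t and substitute into x ≡ 0 (mod 15): 4·t ≡ 0 − 0 = 0 (mod 15).
    The inverse of 4 mod 15 is 4 (since 4·4 = 16 = 1·15 + 1), so t ≡ 4·0 = 0 ≡ 0 (mod 15).
    Then x = 0 + 4·0 = 0, valid modulo lcm(4, 15) = 60: x ≡ 0 (mod 60).
  Combine with x ≡ 7 (mod 9): gcd(60, 9) = 3, and 7 - 0 = 7 is NOT divisible by 3.
    ⇒ system is inconsistent (no integer solution).

No solution (the system is inconsistent).


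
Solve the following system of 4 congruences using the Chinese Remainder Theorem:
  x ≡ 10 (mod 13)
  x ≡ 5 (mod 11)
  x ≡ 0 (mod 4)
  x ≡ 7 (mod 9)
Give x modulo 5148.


Product of moduli M = 13 · 11 · 4 · 9 = 5148.
Merge one congruence at a time:
  Start: x ≡ 10 (mod 13).
  Combine with x ≡ 5 (mod 11); new modulus lcm = 143.
    Write x = 10 + 13·t and substitute into x ≡ 5 (mod 11): 13·t ≡ 5 − 10 = -5 (mod 11).
    Reduce coefficients mod 11: 2·t ≡ 6 (mod 11).
    The inverse of 2 mod 11 is 6 (since 2·6 = 12 = 1·11 + 1), so t ≡ 6·6 = 36 ≡ 3 (mod 11).
    Then x = 10 + 13·3 = 49, valid modulo lcm(13, 11) = 143: x ≡ 49 (mod 143).
  Combine with x ≡ 0 (mod 4); new modulus lcm = 572.
    Write x = 49 + 143·t and substitute into x ≡ 0 (mod 4): 143·t ≡ 0 − 49 = -49 (mod 4).
    Reduce coefficients mod 4: 3·t ≡ 3 (mod 4).
    The inverse of 3 mod 4 is 3 (since 3·3 = 9 = 2·4 + 1), so t ≡ 3·3 = 9 ≡ 1 (mod 4).
    Then x = 49 + 143·1 = 192, valid modulo lcm(143, 4) = 572: x ≡ 192 (mod 572).
  Combine with x ≡ 7 (mod 9); new modulus lcm = 5148.
    Write x = 192 + 572·t and substitute into x ≡ 7 (mod 9): 572·t ≡ 7 − 192 = -185 (mod 9).
    Reduce coefficients mod 9: 5·t ≡ 4 (mod 9).
    The inverse of 5 mod 9 is 2 (since 5·2 = 10 = 1·9 + 1), so t ≡ 2·4 = 8 ≡ 8 (mod 9).
    Then x = 192 + 572·8 = 4768, valid modulo lcm(572, 9) = 5148: x ≡ 4768 (mod 5148).
Verify against each original: 4768 mod 13 = 10, 4768 mod 11 = 5, 4768 mod 4 = 0, 4768 mod 9 = 7.

x ≡ 4768 (mod 5148).


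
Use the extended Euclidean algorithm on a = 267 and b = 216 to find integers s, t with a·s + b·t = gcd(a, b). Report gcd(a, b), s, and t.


Euclidean algorithm on (267, 216) — divide until remainder is 0:
  267 = 1 · 216 + 51
  216 = 4 · 51 + 12
  51 = 4 · 12 + 3
  12 = 4 · 3 + 0
gcd(267, 216) = 3.
Track Bezout coefficients alongside the remainders: start with r₀ = 267 = a·1 + b·0 (s = 1, t = 0) and r₁ = 216 = a·0 + b·1 (s = 0, t = 1); each new remainder r_{k+1} = r_{k-1} − q_k·r_k inherits s_{k+1} = s_{k-1} − q_k·s_k, t_{k+1} = t_{k-1} − q_k·t_k, so r_k = a·s_k + b·t_k at every step:
  q = 1: r = 51, s = 1 − 1·0 = 1, t = 0 − 1·1 = -1  (check: 267·1 + 216·(-1) = 51)
  q = 4: r = 12, s = 0 − 4·1 = -4, t = 1 − 4·(-1) = 5  (check: 267·(-4) + 216·5 = 12)
  q = 4: r = 3, s = 1 − 4·(-4) = 17, t = -1 − 4·5 = -21  (check: 267·17 + 216·(-21) = 3)
The row with r = 3 (the gcd) gives the Bezout coefficients s = 17, t = -21.
Result: 267 · (17) + 216 · (-21) = 3.

gcd(267, 216) = 3; s = 17, t = -21 (check: 267·17 + 216·(-21) = 3).


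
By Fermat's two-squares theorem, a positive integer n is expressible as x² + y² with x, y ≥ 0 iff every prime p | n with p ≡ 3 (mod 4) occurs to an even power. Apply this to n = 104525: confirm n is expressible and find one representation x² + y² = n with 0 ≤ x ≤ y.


Step 1: Factor n = 104525 = 5^2 · 37 · 113.
Step 2: Check the mod-4 condition on each prime factor: 5 ≡ 1 (mod 4), exponent 2; 37 ≡ 1 (mod 4), exponent 1; 113 ≡ 1 (mod 4), exponent 1.
All primes ≡ 3 (mod 4) appear to even exponent (or don't appear), so by the two-squares theorem n IS expressible as a sum of two squares.
Step 3: Build a representation. Group n = k² · m with k = 5 and m = 37 · 113 = 4181 (a product of primes ≡ 1 (mod 4)); a representation of m scales to one of n via (k·x)² + (k·y)² = k²(x² + y²). Each prime p ≡ 1 (mod 4) is itself a sum of two squares; find a² by testing p − a² for a perfect square:
  37: 37 − 1² = 36 = 6² ⇒ 37 = 1² + 6².
  113: 113 − 1² = 112, 113 − 2² = 109, 113 − 3² = 104, 113 − 4² = 97, 113 − 5² = 88, 113 − 6² = 77, 113 − 7² = 64 = 8² ⇒ 113 = 7² + 8².
  Combine using the Brahmagupta–Fibonacci identity (a² + b²)(c² + d²) = (ac − bd)² + (ad + bc)² = (ac + bd)² + (ad − bc)²:
  37 · 113 = 4181: from (1² + 6²)(7² + 8²), take (1·7 − 6·8, 1·8 + 6·7) = (7 − 48, 8 + 42) = (-41, 50); dropping signs (only squares matter) gives (41, 50); check 41² + 50² = 1681 + 2500 = 4181 ✓.
  Scale by k = 5: (5·41, 5·50) = (205, 250).
Step 4: Order so x ≤ y and verify: 205² + 250² = 42025 + 62500 = 104525 = n. ✓

n = 104525 = 205² + 250² (one valid representation with x ≤ y).


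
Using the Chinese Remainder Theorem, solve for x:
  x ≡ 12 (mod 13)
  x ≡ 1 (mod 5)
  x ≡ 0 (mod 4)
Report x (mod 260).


Moduli 13, 5, 4 are pairwise coprime; by CRT there is a unique solution modulo M = 13 · 5 · 4 = 260.
Solve pairwise, accumulating the modulus:
  Start with x ≡ 12 (mod 13).
  Combine with x ≡ 1 (mod 5): since gcd(13, 5) = 1, we get a unique residue mod 65.
    Write x = 12 + 13·t and substitute into x ≡ 1 (mod 5): 13·t ≡ 1 − 12 = -11 (mod 5).
    Reduce coefficients mod 5: 3·t ≡ 4 (mod 5).
    The inverse of 3 mod 5 is 2 (since 3·2 = 6 = 1·5 + 1), so t ≡ 2·4 = 8 ≡ 3 (mod 5).
    Then x = 12 + 13·3 = 51, valid modulo lcm(13, 5) = 65: x ≡ 51 (mod 65).
  Combine with x ≡ 0 (mod 4): since gcd(65, 4) = 1, we get a unique residue mod 260.
    Write x = 51 + 65·t and substitute into x ≡ 0 (mod 4): 65·t ≡ 0 − 51 = -51 (mod 4).
    Reduce coefficients mod 4: 1·t ≡ 1 (mod 4).
    So t ≡ 1 (mod 4).
    Then x = 51 + 65·1 = 116, valid modulo lcm(65, 4) = 260: x ≡ 116 (mod 260).
Verify: 116 mod 13 = 12 ✓, 116 mod 5 = 1 ✓, 116 mod 4 = 0 ✓.

x ≡ 116 (mod 260).


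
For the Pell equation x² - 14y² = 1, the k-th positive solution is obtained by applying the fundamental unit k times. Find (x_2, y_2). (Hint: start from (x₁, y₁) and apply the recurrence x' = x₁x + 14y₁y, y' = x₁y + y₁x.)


Step 1: Find the fundamental solution (x₁, y₁) of x² - 14y² = 1.
  Expand √14 as a continued fraction. a₀ = ⌊√14⌋ = 3; iterate m_{k+1} = d_k·a_k − m_k, d_{k+1} = (14 − m_{k+1}²)/d_k, a_{k+1} = ⌊(a₀ + m_{k+1})/d_{k+1}⌋ (starting m₀ = 0, d₀ = 1), with convergents p_k = a_k·p_{k-1} + p_{k-2}, q_k = a_k·q_{k-1} + q_{k-2} (p₋₁ = 1, q₋₁ = 0):
  k = 0: a₀ = 3; p₀/q₀ = 3/1; p₀² − 14·q₀² = 9 − 14 = -5.
  k = 1: m = 3, d = 5, a = ⌊(3 + 3)/5⌋ = 1; p/q = (1·3 + 1)/(1·1 + 0) = 4/1; p² − 14·q² = 16 − 14 = 2.
  k = 2: m = 2, d = 2, a = ⌊(3 + 2)/2⌋ = 2; p/q = (2·4 + 3)/(2·1 + 1) = 11/3; p² − 14·q² = 121 − 126 = -5.
  k = 3: m = 2, d = 5, a = ⌊(3 + 2)/5⌋ = 1; p/q = (1·11 + 4)/(1·3 + 1) = 15/4; p² − 14·q² = 225 − 224 = 1.
  The first convergent with p² − 14·q² = 1 gives the fundamental solution (x₁, y₁) = (15, 4).
Step 2: Apply the recurrence (x_{n+1}, y_{n+1}) = (x₁x_n + 14y₁y_n, x₁y_n + y₁x_n) repeatedly.
  From (x_1, y_1) = (15, 4): x_2 = 15·15 + 14·4·4 = 449; y_2 = 15·4 + 4·15 = 120.
Step 3: Verify x_2² - 14·y_2² = 201601 - 201600 = 1 (should be 1). ✓

(x_1, y_1) = (15, 4); (x_2, y_2) = (449, 120).


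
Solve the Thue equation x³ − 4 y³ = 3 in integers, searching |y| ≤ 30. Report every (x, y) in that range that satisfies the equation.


The equation is x³ - 4y³ = 3. For fixed y, x³ = 4·y³ + 3, so a solution requires the RHS to be a perfect cube.
Strategy: iterate y from -30 to 30, compute RHS = 4·y³ + 3, and check whether it is a (positive or negative) perfect cube.
Check small values of y:
  y = 0: RHS = 3 is not a perfect cube.
  y = 1: RHS = 7 is not a perfect cube.
  y = -1: RHS = -1 = (-1)³ ⇒ x = -1 works.
  y = 2: RHS = 35 is not a perfect cube.
  y = -2: RHS = -29 is not a perfect cube.
  y = 3: RHS = 111 is not a perfect cube.
  y = -3: RHS = -105 is not a perfect cube.
Continuing the search up to |y| = 30 finds no further solutions beyond those listed.
Collected solutions: (-1, -1).

Solutions (with |y| ≤ 30): (-1, -1).


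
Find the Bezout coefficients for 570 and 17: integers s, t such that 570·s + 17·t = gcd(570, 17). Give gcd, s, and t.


Euclidean algorithm on (570, 17) — divide until remainder is 0:
  570 = 33 · 17 + 9
  17 = 1 · 9 + 8
  9 = 1 · 8 + 1
  8 = 8 · 1 + 0
gcd(570, 17) = 1.
Track Bezout coefficients alongside the remainders: start with r₀ = 570 = a·1 + b·0 (s = 1, t = 0) and r₁ = 17 = a·0 + b·1 (s = 0, t = 1); each new remainder r_{k+1} = r_{k-1} − q_k·r_k inherits s_{k+1} = s_{k-1} − q_k·s_k, t_{k+1} = t_{k-1} − q_k·t_k, so r_k = a·s_k + b·t_k at every step:
  q = 33: r = 9, s = 1 − 33·0 = 1, t = 0 − 33·1 = -33  (check: 570·1 + 17·(-33) = 9)
  q = 1: r = 8, s = 0 − 1·1 = -1, t = 1 − 1·(-33) = 34  (check: 570·(-1) + 17·34 = 8)
  q = 1: r = 1, s = 1 − 1·(-1) = 2, t = -33 − 1·34 = -67  (check: 570·2 + 17·(-67) = 1)
The row with r = 1 (the gcd) gives the Bezout coefficients s = 2, t = -67.
Result: 570 · (2) + 17 · (-67) = 1.

gcd(570, 17) = 1; s = 2, t = -67 (check: 570·2 + 17·(-67) = 1).


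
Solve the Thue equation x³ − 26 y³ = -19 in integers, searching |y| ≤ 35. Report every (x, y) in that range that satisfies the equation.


The equation is x³ - 26y³ = -19. For fixed y, x³ = 26·y³ − 19, so a solution requires the RHS to be a perfect cube.
Strategy: iterate y from -35 to 35, compute RHS = 26·y³ − 19, and check whether it is a (positive or negative) perfect cube.
Check small values of y:
  y = 0: RHS = -19 is not a perfect cube.
  y = 1: RHS = 7 is not a perfect cube.
  y = -1: RHS = -45 is not a perfect cube.
  y = 2: RHS = 189 is not a perfect cube.
  y = -2: RHS = -227 is not a perfect cube.
  y = 3: RHS = 683 is not a perfect cube.
  y = -3: RHS = -721 is not a perfect cube.
Continuing the search up to |y| = 35 finds no solutions either.
No (x, y) in the scanned range satisfies the equation.

No integer solutions with |y| ≤ 35.


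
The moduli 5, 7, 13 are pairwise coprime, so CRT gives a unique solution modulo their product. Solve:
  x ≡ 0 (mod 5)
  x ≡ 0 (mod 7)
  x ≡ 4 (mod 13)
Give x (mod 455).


Moduli 5, 7, 13 are pairwise coprime; by CRT there is a unique solution modulo M = 5 · 7 · 13 = 455.
Solve pairwise, accumulating the modulus:
  Start with x ≡ 0 (mod 5).
  Combine with x ≡ 0 (mod 7): since gcd(5, 7) = 1, we get a unique residue mod 35.
    Write x = 0 + 5·t and substitute into x ≡ 0 (mod 7): 5·t ≡ 0 − 0 = 0 (mod 7).
    The inverse of 5 mod 7 is 3 (since 5·3 = 15 = 2·7 + 1), so t ≡ 3·0 = 0 ≡ 0 (mod 7).
    Then x = 0 + 5·0 = 0, valid modulo lcm(5, 7) = 35: x ≡ 0 (mod 35).
  Combine with x ≡ 4 (mod 13): since gcd(35, 13) = 1, we get a unique residue mod 455.
    Write x = 0 + 35·t and substitute into x ≡ 4 (mod 13): 35·t ≡ 4 − 0 = 4 (mod 13).
    Reduce coefficients mod 13: 9·t ≡ 4 (mod 13).
    The inverse of 9 mod 13 is 3 (since 9·3 = 27 = 2·13 + 1), so t ≡ 3·4 = 12 ≡ 12 (mod 13).
    Then x = 0 + 35·12 = 420, valid modulo lcm(35, 13) = 455: x ≡ 420 (mod 455).
Verify: 420 mod 5 = 0 ✓, 420 mod 7 = 0 ✓, 420 mod 13 = 4 ✓.

x ≡ 420 (mod 455).


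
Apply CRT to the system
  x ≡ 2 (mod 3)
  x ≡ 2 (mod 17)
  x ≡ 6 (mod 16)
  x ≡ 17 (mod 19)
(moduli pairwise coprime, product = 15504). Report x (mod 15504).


Product of moduli M = 3 · 17 · 16 · 19 = 15504.
Merge one congruence at a time:
  Start: x ≡ 2 (mod 3).
  Combine with x ≡ 2 (mod 17); new modulus lcm = 51.
    Write x = 2 + 3·t and substitute into x ≡ 2 (mod 17): 3·t ≡ 2 − 2 = 0 (mod 17).
    The inverse of 3 mod 17 is 6 (since 3·6 = 18 = 1·17 + 1), so t ≡ 6·0 = 0 ≡ 0 (mod 17).
    Then x = 2 + 3·0 = 2, valid modulo lcm(3, 17) = 51: x ≡ 2 (mod 51).
  Combine with x ≡ 6 (mod 16); new modulus lcm = 816.
    Write x = 2 + 51·t and substitute into x ≡ 6 (mod 16): 51·t ≡ 6 − 2 = 4 (mod 16).
    Reduce coefficients mod 16: 3·t ≡ 4 (mod 16).
    The inverse of 3 mod 16 is 11 (since 3·11 = 33 = 2·16 + 1), so t ≡ 11·4 = 44 ≡ 12 (mod 16).
    Then x = 2 + 51·12 = 614, valid modulo lcm(51, 16) = 816: x ≡ 614 (mod 816).
  Combine with x ≡ 17 (mod 19); new modulus lcm = 15504.
    Write x = 614 + 816·t and substitute into x ≡ 17 (mod 19): 816·t ≡ 17 − 614 = -597 (mod 19).
    Reduce coefficients mod 19: 18·t ≡ 11 (mod 19).
    The inverse of 18 mod 19 is 18 (since 18·18 = 324 = 17·19 + 1), so t ≡ 18·11 = 198 ≡ 8 (mod 19).
    Then x = 614 + 816·8 = 7142, valid modulo lcm(816, 19) = 15504: x ≡ 7142 (mod 15504).
Verify against each original: 7142 mod 3 = 2, 7142 mod 17 = 2, 7142 mod 16 = 6, 7142 mod 19 = 17.

x ≡ 7142 (mod 15504).


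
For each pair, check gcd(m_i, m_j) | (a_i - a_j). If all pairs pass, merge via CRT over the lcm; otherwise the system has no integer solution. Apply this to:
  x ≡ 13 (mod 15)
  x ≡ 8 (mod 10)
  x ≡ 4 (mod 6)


Moduli 15, 10, 6 are not pairwise coprime, so CRT works modulo lcm(m_i) when all pairwise compatibility conditions hold.
Pairwise compatibility: gcd(m_i, m_j) must divide a_i - a_j for every pair.
Merge one congruence at a time:
  Start: x ≡ 13 (mod 15).
  Combine with x ≡ 8 (mod 10): gcd(15, 10) = 5; 8 - 13 = -5, which IS divisible by 5, so compatible.
    Write x = 13 + 15·t and substitute into x ≡ 8 (mod 10): 15·t ≡ 8 − 13 = -5 (mod 10).
    Divide the congruence (and modulus) by g = 5: 3·t ≡ -1 (mod 2).
    Reduce coefficients mod 2: 1·t ≡ 1 (mod 2).
    So t ≡ 1 (mod 2).
    Then x = 13 + 15·1 = 28, valid modulo lcm(15, 10) = 30: x ≡ 28 (mod 30).
  Combine with x ≡ 4 (mod 6): gcd(30, 6) = 6; 4 - 28 = -24, which IS divisible by 6, so compatible.
    Write x = 28 + 30·t and substitute into x ≡ 4 (mod 6): 30·t ≡ 4 − 28 = -24 (mod 6).
    Divide the congruence (and modulus) by g = 6: 5·t ≡ -4 (mod 1).
    Modulo 1 every t works; take t = 0.
    Then x = 28 + 30·0 = 28, valid modulo lcm(30, 6) = 30: x ≡ 28 (mod 30).
Verify: 28 mod 15 = 13, 28 mod 10 = 8, 28 mod 6 = 4.

x ≡ 28 (mod 30).


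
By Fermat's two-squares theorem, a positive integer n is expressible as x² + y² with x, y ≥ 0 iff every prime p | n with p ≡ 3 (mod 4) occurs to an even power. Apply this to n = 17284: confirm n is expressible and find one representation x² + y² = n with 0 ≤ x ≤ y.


Step 1: Factor n = 17284 = 2^2 · 29 · 149.
Step 2: Check the mod-4 condition on each prime factor: 2 = 2 (special); 29 ≡ 1 (mod 4), exponent 1; 149 ≡ 1 (mod 4), exponent 1.
All primes ≡ 3 (mod 4) appear to even exponent (or don't appear), so by the two-squares theorem n IS expressible as a sum of two squares.
Step 3: Build a representation. Group n = k² · m with k = 2 and m = 29 · 149 = 4321 (a product of primes ≡ 1 (mod 4)); a representation of m scales to one of n via (k·x)² + (k·y)² = k²(x² + y²). Each prime p ≡ 1 (mod 4) is itself a sum of two squares; find a² by testing p − a² for a perfect square:
  29: 29 − 1² = 28, 29 − 2² = 25 = 5² ⇒ 29 = 2² + 5².
  149: 149 − 1² = 148, 149 − 2² = 145, 149 − 3² = 140, 149 − 4² = 133, 149 − 5² = 124, 149 − 6² = 113, 149 − 7² = 100 = 10² ⇒ 149 = 7² + 10².
  Combine using the Brahmagupta–Fibonacci identity (a² + b²)(c² + d²) = (ac − bd)² + (ad + bc)² = (ac + bd)² + (ad − bc)²:
  29 · 149 = 4321: from (2² + 5²)(7² + 10²), take (2·7 − 5·10, 2·10 + 5·7) = (14 − 50, 20 + 35) = (-36, 55); dropping signs (only squares matter) gives (36, 55); check 36² + 55² = 1296 + 3025 = 4321 ✓.
  Scale by k = 2: (2·36, 2·55) = (72, 110).
Step 4: Order so x ≤ y and verify: 72² + 110² = 5184 + 12100 = 17284 = n. ✓

n = 17284 = 72² + 110² (one valid representation with x ≤ y).


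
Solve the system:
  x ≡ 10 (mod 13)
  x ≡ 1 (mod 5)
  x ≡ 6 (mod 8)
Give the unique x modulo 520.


Moduli 13, 5, 8 are pairwise coprime; by CRT there is a unique solution modulo M = 13 · 5 · 8 = 520.
Solve pairwise, accumulating the modulus:
  Start with x ≡ 10 (mod 13).
  Combine with x ≡ 1 (mod 5): since gcd(13, 5) = 1, we get a unique residue mod 65.
    Write x = 10 + 13·t and substitute into x ≡ 1 (mod 5): 13·t ≡ 1 − 10 = -9 (mod 5).
    Reduce coefficients mod 5: 3·t ≡ 1 (mod 5).
    The inverse of 3 mod 5 is 2 (since 3·2 = 6 = 1·5 + 1), so t ≡ 2·1 = 2 ≡ 2 (mod 5).
    Then x = 10 + 13·2 = 36, valid modulo lcm(13, 5) = 65: x ≡ 36 (mod 65).
  Combine with x ≡ 6 (mod 8): since gcd(65, 8) = 1, we get a unique residue mod 520.
    Write x = 36 + 65·t and substitute into x ≡ 6 (mod 8): 65·t ≡ 6 − 36 = -30 (mod 8).
    Reduce coefficients mod 8: 1·t ≡ 2 (mod 8).
    So t ≡ 2 (mod 8).
    Then x = 36 + 65·2 = 166, valid modulo lcm(65, 8) = 520: x ≡ 166 (mod 520).
Verify: 166 mod 13 = 10 ✓, 166 mod 5 = 1 ✓, 166 mod 8 = 6 ✓.

x ≡ 166 (mod 520).


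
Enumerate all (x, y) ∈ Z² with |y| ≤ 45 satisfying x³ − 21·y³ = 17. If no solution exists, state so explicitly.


The equation is x³ - 21y³ = 17. For fixed y, x³ = 21·y³ + 17, so a solution requires the RHS to be a perfect cube.
Strategy: iterate y from -45 to 45, compute RHS = 21·y³ + 17, and check whether it is a (positive or negative) perfect cube.
Check small values of y:
  y = 0: RHS = 17 is not a perfect cube.
  y = 1: RHS = 38 is not a perfect cube.
  y = -1: RHS = -4 is not a perfect cube.
  y = 2: RHS = 185 is not a perfect cube.
  y = -2: RHS = -151 is not a perfect cube.
  y = 3: RHS = 584 is not a perfect cube.
  y = -3: RHS = -550 is not a perfect cube.
Continuing the search up to |y| = 45 finds no solutions either.
No (x, y) in the scanned range satisfies the equation.

No integer solutions with |y| ≤ 45.


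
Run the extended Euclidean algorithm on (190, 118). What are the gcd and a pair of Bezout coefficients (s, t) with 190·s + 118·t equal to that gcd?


Euclidean algorithm on (190, 118) — divide until remainder is 0:
  190 = 1 · 118 + 72
  118 = 1 · 72 + 46
  72 = 1 · 46 + 26
  46 = 1 · 26 + 20
  26 = 1 · 20 + 6
  20 = 3 · 6 + 2
  6 = 3 · 2 + 0
gcd(190, 118) = 2.
Track Bezout coefficients alongside the remainders: start with r₀ = 190 = a·1 + b·0 (s = 1, t = 0) and r₁ = 118 = a·0 + b·1 (s = 0, t = 1); each new remainder r_{k+1} = r_{k-1} − q_k·r_k inherits s_{k+1} = s_{k-1} − q_k·s_k, t_{k+1} = t_{k-1} − q_k·t_k, so r_k = a·s_k + b·t_k at every step:
  q = 1: r = 72, s = 1 − 1·0 = 1, t = 0 − 1·1 = -1  (check: 190·1 + 118·(-1) = 72)
  q = 1: r = 46, s = 0 − 1·1 = -1, t = 1 − 1·(-1) = 2  (check: 190·(-1) + 118·2 = 46)
  q = 1: r = 26, s = 1 − 1·(-1) = 2, t = -1 − 1·2 = -3  (check: 190·2 + 118·(-3) = 26)
  q = 1: r = 20, s = -1 − 1·2 = -3, t = 2 − 1·(-3) = 5  (check: 190·(-3) + 118·5 = 20)
  q = 1: r = 6, s = 2 − 1·(-3) = 5, t = -3 − 1·5 = -8  (check: 190·5 + 118·(-8) = 6)
  q = 3: r = 2, s = -3 − 3·5 = -18, t = 5 − 3·(-8) = 29  (check: 190·(-18) + 118·29 = 2)
The row with r = 2 (the gcd) gives the Bezout coefficients s = -18, t = 29.
Result: 190 · (-18) + 118 · (29) = 2.

gcd(190, 118) = 2; s = -18, t = 29 (check: 190·(-18) + 118·29 = 2).


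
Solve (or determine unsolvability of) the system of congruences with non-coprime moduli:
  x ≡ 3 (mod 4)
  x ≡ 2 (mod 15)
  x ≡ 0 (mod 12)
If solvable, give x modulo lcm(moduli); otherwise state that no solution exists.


Moduli 4, 15, 12 are not pairwise coprime, so CRT works modulo lcm(m_i) when all pairwise compatibility conditions hold.
Pairwise compatibility: gcd(m_i, m_j) must divide a_i - a_j for every pair.
Merge one congruence at a time:
  Start: x ≡ 3 (mod 4).
  Combine with x ≡ 2 (mod 15): gcd(4, 15) = 1; 2 - 3 = -1, which IS divisible by 1, so compatible.
    Write x = 3 + 4·t and substitute into x ≡ 2 (mod 15): 4·t ≡ 2 − 3 = -1 (mod 15).
    Reduce coefficients mod 15: 4·t ≡ 14 (mod 15).
    The inverse of 4 mod 15 is 4 (since 4·4 = 16 = 1·15 + 1), so t ≡ 4·14 = 56 ≡ 11 (mod 15).
    Then x = 3 + 4·11 = 47, valid modulo lcm(4, 15) = 60: x ≡ 47 (mod 60).
  Combine with x ≡ 0 (mod 12): gcd(60, 12) = 12, and 0 - 47 = -47 is NOT divisible by 12.
    ⇒ system is inconsistent (no integer solution).

No solution (the system is inconsistent).


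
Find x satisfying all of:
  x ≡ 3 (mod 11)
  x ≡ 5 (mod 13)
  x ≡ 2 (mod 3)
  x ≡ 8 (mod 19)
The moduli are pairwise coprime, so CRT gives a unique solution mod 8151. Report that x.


Product of moduli M = 11 · 13 · 3 · 19 = 8151.
Merge one congruence at a time:
  Start: x ≡ 3 (mod 11).
  Combine with x ≡ 5 (mod 13); new modulus lcm = 143.
    Write x = 3 + 11·t and substitute into x ≡ 5 (mod 13): 11·t ≡ 5 − 3 = 2 (mod 13).
    The inverse of 11 mod 13 is 6 (since 11·6 = 66 = 5·13 + 1), so t ≡ 6·2 = 12 ≡ 12 (mod 13).
    Then x = 3 + 11·12 = 135, valid modulo lcm(11, 13) = 143: x ≡ 135 (mod 143).
  Combine with x ≡ 2 (mod 3); new modulus lcm = 429.
    Write x = 135 + 143·t and substitute into x ≡ 2 (mod 3): 143·t ≡ 2 − 135 = -133 (mod 3).
    Reduce coefficients mod 3: 2·t ≡ 2 (mod 3).
    The inverse of 2 mod 3 is 2 (since 2·2 = 4 = 1·3 + 1), so t ≡ 2·2 = 4 ≡ 1 (mod 3).
    Then x = 135 + 143·1 = 278, valid modulo lcm(143, 3) = 429: x ≡ 278 (mod 429).
  Combine with x ≡ 8 (mod 19); new modulus lcm = 8151.
    Write x = 278 + 429·t and substitute into x ≡ 8 (mod 19): 429·t ≡ 8 − 278 = -270 (mod 19).
    Reduce coefficients mod 19: 11·t ≡ 15 (mod 19).
    The inverse of 11 mod 19 is 7 (since 11·7 = 77 = 4·19 + 1), so t ≡ 7·15 = 105 ≡ 10 (mod 19).
    Then x = 278 + 429·10 = 4568, valid modulo lcm(429, 19) = 8151: x ≡ 4568 (mod 8151).
Verify against each original: 4568 mod 11 = 3, 4568 mod 13 = 5, 4568 mod 3 = 2, 4568 mod 19 = 8.

x ≡ 4568 (mod 8151).


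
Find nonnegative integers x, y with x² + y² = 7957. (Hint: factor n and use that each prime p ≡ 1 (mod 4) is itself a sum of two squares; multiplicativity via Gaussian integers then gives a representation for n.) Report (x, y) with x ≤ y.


Step 1: Factor n = 7957 = 73 · 109.
Step 2: Check the mod-4 condition on each prime factor: 73 ≡ 1 (mod 4), exponent 1; 109 ≡ 1 (mod 4), exponent 1.
All primes ≡ 3 (mod 4) appear to even exponent (or don't appear), so by the two-squares theorem n IS expressible as a sum of two squares.
Step 3: Build a representation. Here n = 73 · 109 is a product of primes ≡ 1 (mod 4). Each prime p ≡ 1 (mod 4) is itself a sum of two squares; find a² by testing p − a² for a perfect square:
  73: 73 − 1² = 72, 73 − 2² = 69, 73 − 3² = 64 = 8² ⇒ 73 = 3² + 8².
  109: 109 − 1² = 108, 109 − 2² = 105, 109 − 3² = 100 = 10² ⇒ 109 = 3² + 10².
  Combine using the Brahmagupta–Fibonacci identity (a² + b²)(c² + d²) = (ac − bd)² + (ad + bc)² = (ac + bd)² + (ad − bc)²:
  73 · 109 = 7957: from (3² + 8²)(3² + 10²), take (3·3 − 8·10, 3·10 + 8·3) = (9 − 80, 30 + 24) = (-71, 54); dropping signs (only squares matter) gives (71, 54); check 71² + 54² = 5041 + 2916 = 7957 ✓.
Step 4: Order so x ≤ y and verify: 54² + 71² = 2916 + 5041 = 7957 = n. ✓

n = 7957 = 54² + 71² (one valid representation with x ≤ y).
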